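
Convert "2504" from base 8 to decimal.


Input: "2504" in base 8
Positional expansion:
  Digit '2' (value 2) x 8^3 = 1024
  Digit '5' (value 5) x 8^2 = 320
  Digit '0' (value 0) x 8^1 = 0
  Digit '4' (value 4) x 8^0 = 4
Sum = 1348

1348


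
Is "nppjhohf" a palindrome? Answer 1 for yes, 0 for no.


Input: nppjhohf
Reversed: fhohjppn
  Compare pos 0 ('n') with pos 7 ('f'): MISMATCH
  Compare pos 1 ('p') with pos 6 ('h'): MISMATCH
  Compare pos 2 ('p') with pos 5 ('o'): MISMATCH
  Compare pos 3 ('j') with pos 4 ('h'): MISMATCH
Result: not a palindrome

0


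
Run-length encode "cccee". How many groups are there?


Input: cccee
Scanning for consecutive runs:
  Group 1: 'c' x 3 (positions 0-2)
  Group 2: 'e' x 2 (positions 3-4)
Total groups: 2

2


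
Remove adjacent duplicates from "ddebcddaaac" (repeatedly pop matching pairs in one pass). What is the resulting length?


Input: ddebcddaaac
Stack-based adjacent duplicate removal:
  Read 'd': push. Stack: d
  Read 'd': matches stack top 'd' => pop. Stack: (empty)
  Read 'e': push. Stack: e
  Read 'b': push. Stack: eb
  Read 'c': push. Stack: ebc
  Read 'd': push. Stack: ebcd
  Read 'd': matches stack top 'd' => pop. Stack: ebc
  Read 'a': push. Stack: ebca
  Read 'a': matches stack top 'a' => pop. Stack: ebc
  Read 'a': push. Stack: ebca
  Read 'c': push. Stack: ebcac
Final stack: "ebcac" (length 5)

5


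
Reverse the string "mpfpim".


Input: mpfpim
Reading characters right to left:
  Position 5: 'm'
  Position 4: 'i'
  Position 3: 'p'
  Position 2: 'f'
  Position 1: 'p'
  Position 0: 'm'
Reversed: mipfpm

mipfpm


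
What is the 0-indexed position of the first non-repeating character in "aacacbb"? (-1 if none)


Input: aacacbb
Character frequencies:
  'a': 3
  'b': 2
  'c': 2
Scanning left to right for freq == 1:
  Position 0 ('a'): freq=3, skip
  Position 1 ('a'): freq=3, skip
  Position 2 ('c'): freq=2, skip
  Position 3 ('a'): freq=3, skip
  Position 4 ('c'): freq=2, skip
  Position 5 ('b'): freq=2, skip
  Position 6 ('b'): freq=2, skip
  No unique character found => answer = -1

-1


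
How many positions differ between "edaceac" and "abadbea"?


Comparing "edaceac" and "abadbea" position by position:
  Position 0: 'e' vs 'a' => DIFFER
  Position 1: 'd' vs 'b' => DIFFER
  Position 2: 'a' vs 'a' => same
  Position 3: 'c' vs 'd' => DIFFER
  Position 4: 'e' vs 'b' => DIFFER
  Position 5: 'a' vs 'e' => DIFFER
  Position 6: 'c' vs 'a' => DIFFER
Positions that differ: 6

6


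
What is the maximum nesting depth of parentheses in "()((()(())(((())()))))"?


Input: "()((()(())(((())()))))"
Tracking depth:
  Position 0 '(': depth becomes 1
  Position 1 ')': depth becomes 0
  Position 2 '(': depth becomes 1
  Position 3 '(': depth becomes 2
  Position 4 '(': depth becomes 3
  Position 5 ')': depth becomes 2
  Position 6 '(': depth becomes 3
  Position 7 '(': depth becomes 4
  Position 8 ')': depth becomes 3
  Position 9 ')': depth becomes 2
  Position 10 '(': depth becomes 3
  Position 11 '(': depth becomes 4
  Position 12 '(': depth becomes 5
  Position 13 '(': depth becomes 6
  Position 14 ')': depth becomes 5
  Position 15 ')': depth becomes 4
  Position 16 '(': depth becomes 5
  Position 17 ')': depth becomes 4
  Position 18 ')': depth becomes 3
  Position 19 ')': depth becomes 2
  Position 20 ')': depth becomes 1
  Position 21 ')': depth becomes 0
Maximum depth reached: 6

6


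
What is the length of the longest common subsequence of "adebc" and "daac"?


LCS of "adebc" and "daac"
DP table:
           d    a    a    c
      0    0    0    0    0
  a   0    0    1    1    1
  d   0    1    1    1    1
  e   0    1    1    1    1
  b   0    1    1    1    1
  c   0    1    1    1    2
LCS length = dp[5][4] = 2

2


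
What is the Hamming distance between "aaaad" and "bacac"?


Comparing "aaaad" and "bacac" position by position:
  Position 0: 'a' vs 'b' => differ
  Position 1: 'a' vs 'a' => same
  Position 2: 'a' vs 'c' => differ
  Position 3: 'a' vs 'a' => same
  Position 4: 'd' vs 'c' => differ
Total differences (Hamming distance): 3

3


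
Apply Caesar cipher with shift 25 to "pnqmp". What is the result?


Caesar cipher: shift "pnqmp" by 25
  'p' (pos 15) + 25 = pos 14 = 'o'
  'n' (pos 13) + 25 = pos 12 = 'm'
  'q' (pos 16) + 25 = pos 15 = 'p'
  'm' (pos 12) + 25 = pos 11 = 'l'
  'p' (pos 15) + 25 = pos 14 = 'o'
Result: omplo

omplo


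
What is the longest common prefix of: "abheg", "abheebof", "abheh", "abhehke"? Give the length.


Words: abheg, abheebof, abheh, abhehke
  Position 0: all 'a' => match
  Position 1: all 'b' => match
  Position 2: all 'h' => match
  Position 3: all 'e' => match
  Position 4: ('g', 'e', 'h', 'h') => mismatch, stop
LCP = "abhe" (length 4)

4


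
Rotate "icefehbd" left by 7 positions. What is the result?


Input: "icefehbd", rotate left by 7
First 7 characters: "icefehb"
Remaining characters: "d"
Concatenate remaining + first: "d" + "icefehb" = "dicefehb"

dicefehb


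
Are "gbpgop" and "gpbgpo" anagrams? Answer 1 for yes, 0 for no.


Strings: "gbpgop", "gpbgpo"
Sorted first:  bggopp
Sorted second: bggopp
Sorted forms match => anagrams

1


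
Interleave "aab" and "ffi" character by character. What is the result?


Interleaving "aab" and "ffi":
  Position 0: 'a' from first, 'f' from second => "af"
  Position 1: 'a' from first, 'f' from second => "af"
  Position 2: 'b' from first, 'i' from second => "bi"
Result: afafbi

afafbi


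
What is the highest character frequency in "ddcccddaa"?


Input: ddcccddaa
Character counts:
  'a': 2
  'c': 3
  'd': 4
Maximum frequency: 4

4


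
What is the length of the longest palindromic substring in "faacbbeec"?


Input: "faacbbeec"
Checking substrings for palindromes:
  [1:3] "aa" (len 2) => palindrome
  [4:6] "bb" (len 2) => palindrome
  [6:8] "ee" (len 2) => palindrome
Longest palindromic substring: "aa" with length 2

2


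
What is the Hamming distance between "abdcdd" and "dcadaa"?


Comparing "abdcdd" and "dcadaa" position by position:
  Position 0: 'a' vs 'd' => differ
  Position 1: 'b' vs 'c' => differ
  Position 2: 'd' vs 'a' => differ
  Position 3: 'c' vs 'd' => differ
  Position 4: 'd' vs 'a' => differ
  Position 5: 'd' vs 'a' => differ
Total differences (Hamming distance): 6

6


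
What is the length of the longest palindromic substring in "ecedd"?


Input: "ecedd"
Checking substrings for palindromes:
  [0:3] "ece" (len 3) => palindrome
  [3:5] "dd" (len 2) => palindrome
Longest palindromic substring: "ece" with length 3

3


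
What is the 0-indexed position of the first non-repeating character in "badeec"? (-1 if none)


Input: badeec
Character frequencies:
  'a': 1
  'b': 1
  'c': 1
  'd': 1
  'e': 2
Scanning left to right for freq == 1:
  Position 0 ('b'): unique! => answer = 0

0


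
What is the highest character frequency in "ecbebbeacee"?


Input: ecbebbeacee
Character counts:
  'a': 1
  'b': 3
  'c': 2
  'e': 5
Maximum frequency: 5

5


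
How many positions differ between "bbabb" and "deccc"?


Comparing "bbabb" and "deccc" position by position:
  Position 0: 'b' vs 'd' => DIFFER
  Position 1: 'b' vs 'e' => DIFFER
  Position 2: 'a' vs 'c' => DIFFER
  Position 3: 'b' vs 'c' => DIFFER
  Position 4: 'b' vs 'c' => DIFFER
Positions that differ: 5

5


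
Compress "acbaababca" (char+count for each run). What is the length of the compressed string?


Input: acbaababca
Runs:
  'a' x 1 => "a1"
  'c' x 1 => "c1"
  'b' x 1 => "b1"
  'a' x 2 => "a2"
  'b' x 1 => "b1"
  'a' x 1 => "a1"
  'b' x 1 => "b1"
  'c' x 1 => "c1"
  'a' x 1 => "a1"
Compressed: "a1c1b1a2b1a1b1c1a1"
Compressed length: 18

18


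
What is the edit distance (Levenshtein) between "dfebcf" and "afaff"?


Computing edit distance: "dfebcf" -> "afaff"
DP table:
           a    f    a    f    f
      0    1    2    3    4    5
  d   1    1    2    3    4    5
  f   2    2    1    2    3    4
  e   3    3    2    2    3    4
  b   4    4    3    3    3    4
  c   5    5    4    4    4    4
  f   6    6    5    5    4    4
Edit distance = dp[6][5] = 4

4


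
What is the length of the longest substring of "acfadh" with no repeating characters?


Input: "acfadh"
Sliding window (track last position of each char):
  Position 0 ('a'): window [0,0] length 1 -- new best
  Position 1 ('c'): window [0,1] length 2 -- new best
  Position 2 ('f'): window [0,2] length 3 -- new best
  Position 3 ('a'): repeat (last at 0), move window start to 1
  Position 3 ('a'): window [1,3] length 3
  Position 4 ('d'): window [1,4] length 4 -- new best
  Position 5 ('h'): window [1,5] length 5 -- new best
Longest substring with no repeats: "cfadh" with length 5

5


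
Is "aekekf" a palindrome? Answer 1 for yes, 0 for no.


Input: aekekf
Reversed: fkekea
  Compare pos 0 ('a') with pos 5 ('f'): MISMATCH
  Compare pos 1 ('e') with pos 4 ('k'): MISMATCH
  Compare pos 2 ('k') with pos 3 ('e'): MISMATCH
Result: not a palindrome

0


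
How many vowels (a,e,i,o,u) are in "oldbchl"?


Input: oldbchl
Checking each character:
  'o' at position 0: vowel (running total: 1)
  'l' at position 1: consonant
  'd' at position 2: consonant
  'b' at position 3: consonant
  'c' at position 4: consonant
  'h' at position 5: consonant
  'l' at position 6: consonant
Total vowels: 1

1


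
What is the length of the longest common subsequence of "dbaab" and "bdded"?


LCS of "dbaab" and "bdded"
DP table:
           b    d    d    e    d
      0    0    0    0    0    0
  d   0    0    1    1    1    1
  b   0    1    1    1    1    1
  a   0    1    1    1    1    1
  a   0    1    1    1    1    1
  b   0    1    1    1    1    1
LCS length = dp[5][5] = 1

1


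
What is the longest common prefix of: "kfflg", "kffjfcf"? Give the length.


Words: kfflg, kffjfcf
  Position 0: all 'k' => match
  Position 1: all 'f' => match
  Position 2: all 'f' => match
  Position 3: ('l', 'j') => mismatch, stop
LCP = "kff" (length 3)

3


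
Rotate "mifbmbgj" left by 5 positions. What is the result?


Input: "mifbmbgj", rotate left by 5
First 5 characters: "mifbm"
Remaining characters: "bgj"
Concatenate remaining + first: "bgj" + "mifbm" = "bgjmifbm"

bgjmifbm


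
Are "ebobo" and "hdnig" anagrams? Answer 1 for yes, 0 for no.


Strings: "ebobo", "hdnig"
Sorted first:  bbeoo
Sorted second: dghin
Differ at position 0: 'b' vs 'd' => not anagrams

0


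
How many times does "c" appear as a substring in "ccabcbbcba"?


Searching for "c" in "ccabcbbcba"
Scanning each position:
  Position 0: "c" => MATCH
  Position 1: "c" => MATCH
  Position 2: "a" => no
  Position 3: "b" => no
  Position 4: "c" => MATCH
  Position 5: "b" => no
  Position 6: "b" => no
  Position 7: "c" => MATCH
  Position 8: "b" => no
  Position 9: "a" => no
Total occurrences: 4

4


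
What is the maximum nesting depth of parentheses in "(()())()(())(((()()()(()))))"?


Input: "(()())()(())(((()()()(()))))"
Tracking depth:
  Position 0 '(': depth becomes 1
  Position 1 '(': depth becomes 2
  Position 2 ')': depth becomes 1
  Position 3 '(': depth becomes 2
  Position 4 ')': depth becomes 1
  Position 5 ')': depth becomes 0
  Position 6 '(': depth becomes 1
  Position 7 ')': depth becomes 0
  Position 8 '(': depth becomes 1
  Position 9 '(': depth becomes 2
  Position 10 ')': depth becomes 1
  Position 11 ')': depth becomes 0
  Position 12 '(': depth becomes 1
  Position 13 '(': depth becomes 2
  Position 14 '(': depth becomes 3
  Position 15 '(': depth becomes 4
  Position 16 ')': depth becomes 3
  Position 17 '(': depth becomes 4
  Position 18 ')': depth becomes 3
  Position 19 '(': depth becomes 4
  Position 20 ')': depth becomes 3
  Position 21 '(': depth becomes 4
  Position 22 '(': depth becomes 5
  Position 23 ')': depth becomes 4
  Position 24 ')': depth becomes 3
  Position 25 ')': depth becomes 2
  Position 26 ')': depth becomes 1
  Position 27 ')': depth becomes 0
Maximum depth reached: 5

5


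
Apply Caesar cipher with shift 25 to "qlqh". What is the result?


Caesar cipher: shift "qlqh" by 25
  'q' (pos 16) + 25 = pos 15 = 'p'
  'l' (pos 11) + 25 = pos 10 = 'k'
  'q' (pos 16) + 25 = pos 15 = 'p'
  'h' (pos 7) + 25 = pos 6 = 'g'
Result: pkpg

pkpg


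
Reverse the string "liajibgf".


Input: liajibgf
Reading characters right to left:
  Position 7: 'f'
  Position 6: 'g'
  Position 5: 'b'
  Position 4: 'i'
  Position 3: 'j'
  Position 2: 'a'
  Position 1: 'i'
  Position 0: 'l'
Reversed: fgbijail

fgbijail


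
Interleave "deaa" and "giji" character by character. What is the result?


Interleaving "deaa" and "giji":
  Position 0: 'd' from first, 'g' from second => "dg"
  Position 1: 'e' from first, 'i' from second => "ei"
  Position 2: 'a' from first, 'j' from second => "aj"
  Position 3: 'a' from first, 'i' from second => "ai"
Result: dgeiajai

dgeiajai


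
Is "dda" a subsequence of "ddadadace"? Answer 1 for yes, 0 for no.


Check if "dda" is a subsequence of "ddadadace"
Greedy scan:
  Position 0 ('d'): matches sub[0] = 'd'
  Position 1 ('d'): matches sub[1] = 'd'
  Position 2 ('a'): matches sub[2] = 'a'
  Position 3 ('d'): no match needed
  Position 4 ('a'): no match needed
  Position 5 ('d'): no match needed
  Position 6 ('a'): no match needed
  Position 7 ('c'): no match needed
  Position 8 ('e'): no match needed
All 3 characters matched => is a subsequence

1


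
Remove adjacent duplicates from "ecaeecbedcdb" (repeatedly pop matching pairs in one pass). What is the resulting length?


Input: ecaeecbedcdb
Stack-based adjacent duplicate removal:
  Read 'e': push. Stack: e
  Read 'c': push. Stack: ec
  Read 'a': push. Stack: eca
  Read 'e': push. Stack: ecae
  Read 'e': matches stack top 'e' => pop. Stack: eca
  Read 'c': push. Stack: ecac
  Read 'b': push. Stack: ecacb
  Read 'e': push. Stack: ecacbe
  Read 'd': push. Stack: ecacbed
  Read 'c': push. Stack: ecacbedc
  Read 'd': push. Stack: ecacbedcd
  Read 'b': push. Stack: ecacbedcdb
Final stack: "ecacbedcdb" (length 10)

10


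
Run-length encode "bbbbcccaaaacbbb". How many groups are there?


Input: bbbbcccaaaacbbb
Scanning for consecutive runs:
  Group 1: 'b' x 4 (positions 0-3)
  Group 2: 'c' x 3 (positions 4-6)
  Group 3: 'a' x 4 (positions 7-10)
  Group 4: 'c' x 1 (positions 11-11)
  Group 5: 'b' x 3 (positions 12-14)
Total groups: 5

5


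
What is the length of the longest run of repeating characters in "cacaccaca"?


Input: "cacaccaca"
Scanning for longest run:
  Position 1 ('a'): new char, reset run to 1
  Position 2 ('c'): new char, reset run to 1
  Position 3 ('a'): new char, reset run to 1
  Position 4 ('c'): new char, reset run to 1
  Position 5 ('c'): continues run of 'c', length=2
  Position 6 ('a'): new char, reset run to 1
  Position 7 ('c'): new char, reset run to 1
  Position 8 ('a'): new char, reset run to 1
Longest run: 'c' with length 2

2


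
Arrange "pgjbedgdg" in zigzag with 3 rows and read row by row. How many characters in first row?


Zigzag "pgjbedgdg" into 3 rows:
Placing characters:
  'p' => row 0
  'g' => row 1
  'j' => row 2
  'b' => row 1
  'e' => row 0
  'd' => row 1
  'g' => row 2
  'd' => row 1
  'g' => row 0
Rows:
  Row 0: "peg"
  Row 1: "gbdd"
  Row 2: "jg"
First row length: 3

3


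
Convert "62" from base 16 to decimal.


Input: "62" in base 16
Positional expansion:
  Digit '6' (value 6) x 16^1 = 96
  Digit '2' (value 2) x 16^0 = 2
Sum = 98

98


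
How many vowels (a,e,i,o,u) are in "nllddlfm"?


Input: nllddlfm
Checking each character:
  'n' at position 0: consonant
  'l' at position 1: consonant
  'l' at position 2: consonant
  'd' at position 3: consonant
  'd' at position 4: consonant
  'l' at position 5: consonant
  'f' at position 6: consonant
  'm' at position 7: consonant
Total vowels: 0

0


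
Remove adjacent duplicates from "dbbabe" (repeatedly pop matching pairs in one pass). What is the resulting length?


Input: dbbabe
Stack-based adjacent duplicate removal:
  Read 'd': push. Stack: d
  Read 'b': push. Stack: db
  Read 'b': matches stack top 'b' => pop. Stack: d
  Read 'a': push. Stack: da
  Read 'b': push. Stack: dab
  Read 'e': push. Stack: dabe
Final stack: "dabe" (length 4)

4


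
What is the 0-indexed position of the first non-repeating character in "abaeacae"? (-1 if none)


Input: abaeacae
Character frequencies:
  'a': 4
  'b': 1
  'c': 1
  'e': 2
Scanning left to right for freq == 1:
  Position 0 ('a'): freq=4, skip
  Position 1 ('b'): unique! => answer = 1

1


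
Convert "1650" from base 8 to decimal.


Input: "1650" in base 8
Positional expansion:
  Digit '1' (value 1) x 8^3 = 512
  Digit '6' (value 6) x 8^2 = 384
  Digit '5' (value 5) x 8^1 = 40
  Digit '0' (value 0) x 8^0 = 0
Sum = 936

936


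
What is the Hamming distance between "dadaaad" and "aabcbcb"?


Comparing "dadaaad" and "aabcbcb" position by position:
  Position 0: 'd' vs 'a' => differ
  Position 1: 'a' vs 'a' => same
  Position 2: 'd' vs 'b' => differ
  Position 3: 'a' vs 'c' => differ
  Position 4: 'a' vs 'b' => differ
  Position 5: 'a' vs 'c' => differ
  Position 6: 'd' vs 'b' => differ
Total differences (Hamming distance): 6

6


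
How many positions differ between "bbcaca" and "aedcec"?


Comparing "bbcaca" and "aedcec" position by position:
  Position 0: 'b' vs 'a' => DIFFER
  Position 1: 'b' vs 'e' => DIFFER
  Position 2: 'c' vs 'd' => DIFFER
  Position 3: 'a' vs 'c' => DIFFER
  Position 4: 'c' vs 'e' => DIFFER
  Position 5: 'a' vs 'c' => DIFFER
Positions that differ: 6

6


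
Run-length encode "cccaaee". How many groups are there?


Input: cccaaee
Scanning for consecutive runs:
  Group 1: 'c' x 3 (positions 0-2)
  Group 2: 'a' x 2 (positions 3-4)
  Group 3: 'e' x 2 (positions 5-6)
Total groups: 3

3


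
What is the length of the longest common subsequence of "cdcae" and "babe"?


LCS of "cdcae" and "babe"
DP table:
           b    a    b    e
      0    0    0    0    0
  c   0    0    0    0    0
  d   0    0    0    0    0
  c   0    0    0    0    0
  a   0    0    1    1    1
  e   0    0    1    1    2
LCS length = dp[5][4] = 2

2


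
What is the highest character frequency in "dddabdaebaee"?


Input: dddabdaebaee
Character counts:
  'a': 3
  'b': 2
  'd': 4
  'e': 3
Maximum frequency: 4

4


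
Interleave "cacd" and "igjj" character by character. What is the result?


Interleaving "cacd" and "igjj":
  Position 0: 'c' from first, 'i' from second => "ci"
  Position 1: 'a' from first, 'g' from second => "ag"
  Position 2: 'c' from first, 'j' from second => "cj"
  Position 3: 'd' from first, 'j' from second => "dj"
Result: ciagcjdj

ciagcjdj


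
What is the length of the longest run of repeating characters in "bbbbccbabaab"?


Input: "bbbbccbabaab"
Scanning for longest run:
  Position 1 ('b'): continues run of 'b', length=2
  Position 2 ('b'): continues run of 'b', length=3
  Position 3 ('b'): continues run of 'b', length=4
  Position 4 ('c'): new char, reset run to 1
  Position 5 ('c'): continues run of 'c', length=2
  Position 6 ('b'): new char, reset run to 1
  Position 7 ('a'): new char, reset run to 1
  Position 8 ('b'): new char, reset run to 1
  Position 9 ('a'): new char, reset run to 1
  Position 10 ('a'): continues run of 'a', length=2
  Position 11 ('b'): new char, reset run to 1
Longest run: 'b' with length 4

4


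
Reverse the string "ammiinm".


Input: ammiinm
Reading characters right to left:
  Position 6: 'm'
  Position 5: 'n'
  Position 4: 'i'
  Position 3: 'i'
  Position 2: 'm'
  Position 1: 'm'
  Position 0: 'a'
Reversed: mniimma

mniimma


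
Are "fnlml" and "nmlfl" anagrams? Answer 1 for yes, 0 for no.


Strings: "fnlml", "nmlfl"
Sorted first:  fllmn
Sorted second: fllmn
Sorted forms match => anagrams

1


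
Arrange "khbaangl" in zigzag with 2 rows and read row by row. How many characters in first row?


Zigzag "khbaangl" into 2 rows:
Placing characters:
  'k' => row 0
  'h' => row 1
  'b' => row 0
  'a' => row 1
  'a' => row 0
  'n' => row 1
  'g' => row 0
  'l' => row 1
Rows:
  Row 0: "kbag"
  Row 1: "hanl"
First row length: 4

4


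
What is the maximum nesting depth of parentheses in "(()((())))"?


Input: "(()((())))"
Tracking depth:
  Position 0 '(': depth becomes 1
  Position 1 '(': depth becomes 2
  Position 2 ')': depth becomes 1
  Position 3 '(': depth becomes 2
  Position 4 '(': depth becomes 3
  Position 5 '(': depth becomes 4
  Position 6 ')': depth becomes 3
  Position 7 ')': depth becomes 2
  Position 8 ')': depth becomes 1
  Position 9 ')': depth becomes 0
Maximum depth reached: 4

4


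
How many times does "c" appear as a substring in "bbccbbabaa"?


Searching for "c" in "bbccbbabaa"
Scanning each position:
  Position 0: "b" => no
  Position 1: "b" => no
  Position 2: "c" => MATCH
  Position 3: "c" => MATCH
  Position 4: "b" => no
  Position 5: "b" => no
  Position 6: "a" => no
  Position 7: "b" => no
  Position 8: "a" => no
  Position 9: "a" => no
Total occurrences: 2

2


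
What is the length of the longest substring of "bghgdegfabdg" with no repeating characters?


Input: "bghgdegfabdg"
Sliding window (track last position of each char):
  Position 0 ('b'): window [0,0] length 1 -- new best
  Position 1 ('g'): window [0,1] length 2 -- new best
  Position 2 ('h'): window [0,2] length 3 -- new best
  Position 3 ('g'): repeat (last at 1), move window start to 2
  Position 3 ('g'): window [2,3] length 2
  Position 4 ('d'): window [2,4] length 3
  Position 5 ('e'): window [2,5] length 4 -- new best
  Position 6 ('g'): repeat (last at 3), move window start to 4
  Position 6 ('g'): window [4,6] length 3
  Position 7 ('f'): window [4,7] length 4
  Position 8 ('a'): window [4,8] length 5 -- new best
  Position 9 ('b'): window [4,9] length 6 -- new best
  Position 10 ('d'): repeat (last at 4), move window start to 5
  Position 10 ('d'): window [5,10] length 6
  Position 11 ('g'): repeat (last at 6), move window start to 7
  Position 11 ('g'): window [7,11] length 5
Longest substring with no repeats: "degfab" with length 6

6


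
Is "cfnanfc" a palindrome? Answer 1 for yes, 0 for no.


Input: cfnanfc
Reversed: cfnanfc
  Compare pos 0 ('c') with pos 6 ('c'): match
  Compare pos 1 ('f') with pos 5 ('f'): match
  Compare pos 2 ('n') with pos 4 ('n'): match
Result: palindrome

1


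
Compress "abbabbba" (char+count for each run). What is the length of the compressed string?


Input: abbabbba
Runs:
  'a' x 1 => "a1"
  'b' x 2 => "b2"
  'a' x 1 => "a1"
  'b' x 3 => "b3"
  'a' x 1 => "a1"
Compressed: "a1b2a1b3a1"
Compressed length: 10

10


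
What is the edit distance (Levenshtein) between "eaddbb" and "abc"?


Computing edit distance: "eaddbb" -> "abc"
DP table:
           a    b    c
      0    1    2    3
  e   1    1    2    3
  a   2    1    2    3
  d   3    2    2    3
  d   4    3    3    3
  b   5    4    3    4
  b   6    5    4    4
Edit distance = dp[6][3] = 4

4


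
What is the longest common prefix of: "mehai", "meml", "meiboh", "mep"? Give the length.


Words: mehai, meml, meiboh, mep
  Position 0: all 'm' => match
  Position 1: all 'e' => match
  Position 2: ('h', 'm', 'i', 'p') => mismatch, stop
LCP = "me" (length 2)

2


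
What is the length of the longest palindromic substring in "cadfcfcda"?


Input: "cadfcfcda"
Checking substrings for palindromes:
  [3:6] "fcf" (len 3) => palindrome
  [4:7] "cfc" (len 3) => palindrome
Longest palindromic substring: "fcf" with length 3

3


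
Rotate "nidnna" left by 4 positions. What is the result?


Input: "nidnna", rotate left by 4
First 4 characters: "nidn"
Remaining characters: "na"
Concatenate remaining + first: "na" + "nidn" = "nanidn"

nanidn


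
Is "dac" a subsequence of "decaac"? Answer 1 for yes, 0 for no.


Check if "dac" is a subsequence of "decaac"
Greedy scan:
  Position 0 ('d'): matches sub[0] = 'd'
  Position 1 ('e'): no match needed
  Position 2 ('c'): no match needed
  Position 3 ('a'): matches sub[1] = 'a'
  Position 4 ('a'): no match needed
  Position 5 ('c'): matches sub[2] = 'c'
All 3 characters matched => is a subsequence

1


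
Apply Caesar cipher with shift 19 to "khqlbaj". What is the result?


Caesar cipher: shift "khqlbaj" by 19
  'k' (pos 10) + 19 = pos 3 = 'd'
  'h' (pos 7) + 19 = pos 0 = 'a'
  'q' (pos 16) + 19 = pos 9 = 'j'
  'l' (pos 11) + 19 = pos 4 = 'e'
  'b' (pos 1) + 19 = pos 20 = 'u'
  'a' (pos 0) + 19 = pos 19 = 't'
  'j' (pos 9) + 19 = pos 2 = 'c'
Result: dajeutc

dajeutc


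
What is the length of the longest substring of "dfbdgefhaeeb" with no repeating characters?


Input: "dfbdgefhaeeb"
Sliding window (track last position of each char):
  Position 0 ('d'): window [0,0] length 1 -- new best
  Position 1 ('f'): window [0,1] length 2 -- new best
  Position 2 ('b'): window [0,2] length 3 -- new best
  Position 3 ('d'): repeat (last at 0), move window start to 1
  Position 3 ('d'): window [1,3] length 3
  Position 4 ('g'): window [1,4] length 4 -- new best
  Position 5 ('e'): window [1,5] length 5 -- new best
  Position 6 ('f'): repeat (last at 1), move window start to 2
  Position 6 ('f'): window [2,6] length 5
  Position 7 ('h'): window [2,7] length 6 -- new best
  Position 8 ('a'): window [2,8] length 7 -- new best
  Position 9 ('e'): repeat (last at 5), move window start to 6
  Position 9 ('e'): window [6,9] length 4
  Position 10 ('e'): repeat (last at 9), move window start to 10
  Position 10 ('e'): window [10,10] length 1
  Position 11 ('b'): window [10,11] length 2
Longest substring with no repeats: "bdgefha" with length 7

7


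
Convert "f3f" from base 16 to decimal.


Input: "f3f" in base 16
Positional expansion:
  Digit 'f' (value 15) x 16^2 = 3840
  Digit '3' (value 3) x 16^1 = 48
  Digit 'f' (value 15) x 16^0 = 15
Sum = 3903

3903


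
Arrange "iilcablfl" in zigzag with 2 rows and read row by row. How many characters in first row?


Zigzag "iilcablfl" into 2 rows:
Placing characters:
  'i' => row 0
  'i' => row 1
  'l' => row 0
  'c' => row 1
  'a' => row 0
  'b' => row 1
  'l' => row 0
  'f' => row 1
  'l' => row 0
Rows:
  Row 0: "ilall"
  Row 1: "icbf"
First row length: 5

5


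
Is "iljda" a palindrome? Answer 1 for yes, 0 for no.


Input: iljda
Reversed: adjli
  Compare pos 0 ('i') with pos 4 ('a'): MISMATCH
  Compare pos 1 ('l') with pos 3 ('d'): MISMATCH
Result: not a palindrome

0


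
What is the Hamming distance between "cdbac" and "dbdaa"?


Comparing "cdbac" and "dbdaa" position by position:
  Position 0: 'c' vs 'd' => differ
  Position 1: 'd' vs 'b' => differ
  Position 2: 'b' vs 'd' => differ
  Position 3: 'a' vs 'a' => same
  Position 4: 'c' vs 'a' => differ
Total differences (Hamming distance): 4

4


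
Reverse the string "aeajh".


Input: aeajh
Reading characters right to left:
  Position 4: 'h'
  Position 3: 'j'
  Position 2: 'a'
  Position 1: 'e'
  Position 0: 'a'
Reversed: hjaea

hjaea


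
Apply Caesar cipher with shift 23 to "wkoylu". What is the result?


Caesar cipher: shift "wkoylu" by 23
  'w' (pos 22) + 23 = pos 19 = 't'
  'k' (pos 10) + 23 = pos 7 = 'h'
  'o' (pos 14) + 23 = pos 11 = 'l'
  'y' (pos 24) + 23 = pos 21 = 'v'
  'l' (pos 11) + 23 = pos 8 = 'i'
  'u' (pos 20) + 23 = pos 17 = 'r'
Result: thlvir

thlvir


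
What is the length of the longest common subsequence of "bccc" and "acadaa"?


LCS of "bccc" and "acadaa"
DP table:
           a    c    a    d    a    a
      0    0    0    0    0    0    0
  b   0    0    0    0    0    0    0
  c   0    0    1    1    1    1    1
  c   0    0    1    1    1    1    1
  c   0    0    1    1    1    1    1
LCS length = dp[4][6] = 1

1


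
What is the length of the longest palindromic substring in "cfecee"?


Input: "cfecee"
Checking substrings for palindromes:
  [2:5] "ece" (len 3) => palindrome
  [4:6] "ee" (len 2) => palindrome
Longest palindromic substring: "ece" with length 3

3


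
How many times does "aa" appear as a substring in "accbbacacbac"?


Searching for "aa" in "accbbacacbac"
Scanning each position:
  Position 0: "ac" => no
  Position 1: "cc" => no
  Position 2: "cb" => no
  Position 3: "bb" => no
  Position 4: "ba" => no
  Position 5: "ac" => no
  Position 6: "ca" => no
  Position 7: "ac" => no
  Position 8: "cb" => no
  Position 9: "ba" => no
  Position 10: "ac" => no
Total occurrences: 0

0


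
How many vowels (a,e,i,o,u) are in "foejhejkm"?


Input: foejhejkm
Checking each character:
  'f' at position 0: consonant
  'o' at position 1: vowel (running total: 1)
  'e' at position 2: vowel (running total: 2)
  'j' at position 3: consonant
  'h' at position 4: consonant
  'e' at position 5: vowel (running total: 3)
  'j' at position 6: consonant
  'k' at position 7: consonant
  'm' at position 8: consonant
Total vowels: 3

3


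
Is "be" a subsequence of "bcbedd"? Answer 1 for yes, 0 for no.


Check if "be" is a subsequence of "bcbedd"
Greedy scan:
  Position 0 ('b'): matches sub[0] = 'b'
  Position 1 ('c'): no match needed
  Position 2 ('b'): no match needed
  Position 3 ('e'): matches sub[1] = 'e'
  Position 4 ('d'): no match needed
  Position 5 ('d'): no match needed
All 2 characters matched => is a subsequence

1


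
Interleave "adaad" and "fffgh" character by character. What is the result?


Interleaving "adaad" and "fffgh":
  Position 0: 'a' from first, 'f' from second => "af"
  Position 1: 'd' from first, 'f' from second => "df"
  Position 2: 'a' from first, 'f' from second => "af"
  Position 3: 'a' from first, 'g' from second => "ag"
  Position 4: 'd' from first, 'h' from second => "dh"
Result: afdfafagdh

afdfafagdh


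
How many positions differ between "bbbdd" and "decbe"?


Comparing "bbbdd" and "decbe" position by position:
  Position 0: 'b' vs 'd' => DIFFER
  Position 1: 'b' vs 'e' => DIFFER
  Position 2: 'b' vs 'c' => DIFFER
  Position 3: 'd' vs 'b' => DIFFER
  Position 4: 'd' vs 'e' => DIFFER
Positions that differ: 5

5


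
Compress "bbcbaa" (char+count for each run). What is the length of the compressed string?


Input: bbcbaa
Runs:
  'b' x 2 => "b2"
  'c' x 1 => "c1"
  'b' x 1 => "b1"
  'a' x 2 => "a2"
Compressed: "b2c1b1a2"
Compressed length: 8

8


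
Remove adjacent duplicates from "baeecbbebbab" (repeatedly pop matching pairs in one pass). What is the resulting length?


Input: baeecbbebbab
Stack-based adjacent duplicate removal:
  Read 'b': push. Stack: b
  Read 'a': push. Stack: ba
  Read 'e': push. Stack: bae
  Read 'e': matches stack top 'e' => pop. Stack: ba
  Read 'c': push. Stack: bac
  Read 'b': push. Stack: bacb
  Read 'b': matches stack top 'b' => pop. Stack: bac
  Read 'e': push. Stack: bace
  Read 'b': push. Stack: baceb
  Read 'b': matches stack top 'b' => pop. Stack: bace
  Read 'a': push. Stack: bacea
  Read 'b': push. Stack: baceab
Final stack: "baceab" (length 6)

6


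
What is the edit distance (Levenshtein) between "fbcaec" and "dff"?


Computing edit distance: "fbcaec" -> "dff"
DP table:
           d    f    f
      0    1    2    3
  f   1    1    1    2
  b   2    2    2    2
  c   3    3    3    3
  a   4    4    4    4
  e   5    5    5    5
  c   6    6    6    6
Edit distance = dp[6][3] = 6

6


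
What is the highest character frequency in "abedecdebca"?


Input: abedecdebca
Character counts:
  'a': 2
  'b': 2
  'c': 2
  'd': 2
  'e': 3
Maximum frequency: 3

3


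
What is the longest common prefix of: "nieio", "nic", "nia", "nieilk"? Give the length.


Words: nieio, nic, nia, nieilk
  Position 0: all 'n' => match
  Position 1: all 'i' => match
  Position 2: ('e', 'c', 'a', 'e') => mismatch, stop
LCP = "ni" (length 2)

2


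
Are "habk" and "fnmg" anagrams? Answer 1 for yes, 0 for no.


Strings: "habk", "fnmg"
Sorted first:  abhk
Sorted second: fgmn
Differ at position 0: 'a' vs 'f' => not anagrams

0


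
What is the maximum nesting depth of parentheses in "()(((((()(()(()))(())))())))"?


Input: "()(((((()(()(()))(())))())))"
Tracking depth:
  Position 0 '(': depth becomes 1
  Position 1 ')': depth becomes 0
  Position 2 '(': depth becomes 1
  Position 3 '(': depth becomes 2
  Position 4 '(': depth becomes 3
  Position 5 '(': depth becomes 4
  Position 6 '(': depth becomes 5
  Position 7 '(': depth becomes 6
  Position 8 ')': depth becomes 5
  Position 9 '(': depth becomes 6
  Position 10 '(': depth becomes 7
  Position 11 ')': depth becomes 6
  Position 12 '(': depth becomes 7
  Position 13 '(': depth becomes 8
  Position 14 ')': depth becomes 7
  Position 15 ')': depth becomes 6
  Position 16 ')': depth becomes 5
  Position 17 '(': depth becomes 6
  Position 18 '(': depth becomes 7
  Position 19 ')': depth becomes 6
  Position 20 ')': depth becomes 5
  Position 21 ')': depth becomes 4
  Position 22 ')': depth becomes 3
  Position 23 '(': depth becomes 4
  Position 24 ')': depth becomes 3
  Position 25 ')': depth becomes 2
  Position 26 ')': depth becomes 1
  Position 27 ')': depth becomes 0
Maximum depth reached: 8

8


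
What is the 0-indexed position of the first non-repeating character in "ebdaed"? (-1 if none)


Input: ebdaed
Character frequencies:
  'a': 1
  'b': 1
  'd': 2
  'e': 2
Scanning left to right for freq == 1:
  Position 0 ('e'): freq=2, skip
  Position 1 ('b'): unique! => answer = 1

1


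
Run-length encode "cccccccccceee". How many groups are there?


Input: cccccccccceee
Scanning for consecutive runs:
  Group 1: 'c' x 10 (positions 0-9)
  Group 2: 'e' x 3 (positions 10-12)
Total groups: 2

2


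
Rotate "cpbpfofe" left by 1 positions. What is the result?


Input: "cpbpfofe", rotate left by 1
First 1 characters: "c"
Remaining characters: "pbpfofe"
Concatenate remaining + first: "pbpfofe" + "c" = "pbpfofec"

pbpfofec


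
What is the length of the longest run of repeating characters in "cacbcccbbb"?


Input: "cacbcccbbb"
Scanning for longest run:
  Position 1 ('a'): new char, reset run to 1
  Position 2 ('c'): new char, reset run to 1
  Position 3 ('b'): new char, reset run to 1
  Position 4 ('c'): new char, reset run to 1
  Position 5 ('c'): continues run of 'c', length=2
  Position 6 ('c'): continues run of 'c', length=3
  Position 7 ('b'): new char, reset run to 1
  Position 8 ('b'): continues run of 'b', length=2
  Position 9 ('b'): continues run of 'b', length=3
Longest run: 'c' with length 3

3


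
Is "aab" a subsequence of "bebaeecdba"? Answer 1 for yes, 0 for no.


Check if "aab" is a subsequence of "bebaeecdba"
Greedy scan:
  Position 0 ('b'): no match needed
  Position 1 ('e'): no match needed
  Position 2 ('b'): no match needed
  Position 3 ('a'): matches sub[0] = 'a'
  Position 4 ('e'): no match needed
  Position 5 ('e'): no match needed
  Position 6 ('c'): no match needed
  Position 7 ('d'): no match needed
  Position 8 ('b'): no match needed
  Position 9 ('a'): matches sub[1] = 'a'
Only matched 2/3 characters => not a subsequence

0


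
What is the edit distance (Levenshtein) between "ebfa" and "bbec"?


Computing edit distance: "ebfa" -> "bbec"
DP table:
           b    b    e    c
      0    1    2    3    4
  e   1    1    2    2    3
  b   2    1    1    2    3
  f   3    2    2    2    3
  a   4    3    3    3    3
Edit distance = dp[4][4] = 3

3


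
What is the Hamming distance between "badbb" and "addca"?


Comparing "badbb" and "addca" position by position:
  Position 0: 'b' vs 'a' => differ
  Position 1: 'a' vs 'd' => differ
  Position 2: 'd' vs 'd' => same
  Position 3: 'b' vs 'c' => differ
  Position 4: 'b' vs 'a' => differ
Total differences (Hamming distance): 4

4


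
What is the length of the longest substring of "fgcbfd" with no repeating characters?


Input: "fgcbfd"
Sliding window (track last position of each char):
  Position 0 ('f'): window [0,0] length 1 -- new best
  Position 1 ('g'): window [0,1] length 2 -- new best
  Position 2 ('c'): window [0,2] length 3 -- new best
  Position 3 ('b'): window [0,3] length 4 -- new best
  Position 4 ('f'): repeat (last at 0), move window start to 1
  Position 4 ('f'): window [1,4] length 4
  Position 5 ('d'): window [1,5] length 5 -- new best
Longest substring with no repeats: "gcbfd" with length 5

5


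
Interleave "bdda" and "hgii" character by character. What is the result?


Interleaving "bdda" and "hgii":
  Position 0: 'b' from first, 'h' from second => "bh"
  Position 1: 'd' from first, 'g' from second => "dg"
  Position 2: 'd' from first, 'i' from second => "di"
  Position 3: 'a' from first, 'i' from second => "ai"
Result: bhdgdiai

bhdgdiai


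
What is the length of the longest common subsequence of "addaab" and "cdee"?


LCS of "addaab" and "cdee"
DP table:
           c    d    e    e
      0    0    0    0    0
  a   0    0    0    0    0
  d   0    0    1    1    1
  d   0    0    1    1    1
  a   0    0    1    1    1
  a   0    0    1    1    1
  b   0    0    1    1    1
LCS length = dp[6][4] = 1

1


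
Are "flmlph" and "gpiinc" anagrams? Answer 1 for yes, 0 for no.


Strings: "flmlph", "gpiinc"
Sorted first:  fhllmp
Sorted second: cgiinp
Differ at position 0: 'f' vs 'c' => not anagrams

0


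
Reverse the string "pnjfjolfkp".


Input: pnjfjolfkp
Reading characters right to left:
  Position 9: 'p'
  Position 8: 'k'
  Position 7: 'f'
  Position 6: 'l'
  Position 5: 'o'
  Position 4: 'j'
  Position 3: 'f'
  Position 2: 'j'
  Position 1: 'n'
  Position 0: 'p'
Reversed: pkflojfjnp

pkflojfjnp


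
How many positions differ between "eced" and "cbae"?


Comparing "eced" and "cbae" position by position:
  Position 0: 'e' vs 'c' => DIFFER
  Position 1: 'c' vs 'b' => DIFFER
  Position 2: 'e' vs 'a' => DIFFER
  Position 3: 'd' vs 'e' => DIFFER
Positions that differ: 4

4


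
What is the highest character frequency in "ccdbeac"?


Input: ccdbeac
Character counts:
  'a': 1
  'b': 1
  'c': 3
  'd': 1
  'e': 1
Maximum frequency: 3

3


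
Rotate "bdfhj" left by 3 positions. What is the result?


Input: "bdfhj", rotate left by 3
First 3 characters: "bdf"
Remaining characters: "hj"
Concatenate remaining + first: "hj" + "bdf" = "hjbdf"

hjbdf


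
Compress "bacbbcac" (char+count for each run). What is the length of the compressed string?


Input: bacbbcac
Runs:
  'b' x 1 => "b1"
  'a' x 1 => "a1"
  'c' x 1 => "c1"
  'b' x 2 => "b2"
  'c' x 1 => "c1"
  'a' x 1 => "a1"
  'c' x 1 => "c1"
Compressed: "b1a1c1b2c1a1c1"
Compressed length: 14

14


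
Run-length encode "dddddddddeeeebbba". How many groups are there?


Input: dddddddddeeeebbba
Scanning for consecutive runs:
  Group 1: 'd' x 9 (positions 0-8)
  Group 2: 'e' x 4 (positions 9-12)
  Group 3: 'b' x 3 (positions 13-15)
  Group 4: 'a' x 1 (positions 16-16)
Total groups: 4

4


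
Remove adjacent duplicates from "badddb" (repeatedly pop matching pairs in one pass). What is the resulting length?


Input: badddb
Stack-based adjacent duplicate removal:
  Read 'b': push. Stack: b
  Read 'a': push. Stack: ba
  Read 'd': push. Stack: bad
  Read 'd': matches stack top 'd' => pop. Stack: ba
  Read 'd': push. Stack: bad
  Read 'b': push. Stack: badb
Final stack: "badb" (length 4)

4


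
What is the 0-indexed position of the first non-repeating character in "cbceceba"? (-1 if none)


Input: cbceceba
Character frequencies:
  'a': 1
  'b': 2
  'c': 3
  'e': 2
Scanning left to right for freq == 1:
  Position 0 ('c'): freq=3, skip
  Position 1 ('b'): freq=2, skip
  Position 2 ('c'): freq=3, skip
  Position 3 ('e'): freq=2, skip
  Position 4 ('c'): freq=3, skip
  Position 5 ('e'): freq=2, skip
  Position 6 ('b'): freq=2, skip
  Position 7 ('a'): unique! => answer = 7

7


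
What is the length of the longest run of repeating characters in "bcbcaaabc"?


Input: "bcbcaaabc"
Scanning for longest run:
  Position 1 ('c'): new char, reset run to 1
  Position 2 ('b'): new char, reset run to 1
  Position 3 ('c'): new char, reset run to 1
  Position 4 ('a'): new char, reset run to 1
  Position 5 ('a'): continues run of 'a', length=2
  Position 6 ('a'): continues run of 'a', length=3
  Position 7 ('b'): new char, reset run to 1
  Position 8 ('c'): new char, reset run to 1
Longest run: 'a' with length 3

3
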